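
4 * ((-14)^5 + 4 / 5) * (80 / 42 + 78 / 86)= -9103554032 / 1505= -6048873.11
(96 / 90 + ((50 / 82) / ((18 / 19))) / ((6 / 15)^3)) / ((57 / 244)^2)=1221838723 / 5994405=203.83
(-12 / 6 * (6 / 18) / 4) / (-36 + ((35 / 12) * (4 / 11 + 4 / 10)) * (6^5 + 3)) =-11 / 1141137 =-0.00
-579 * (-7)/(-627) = -1351/209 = -6.46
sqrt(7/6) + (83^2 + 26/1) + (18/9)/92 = sqrt(42)/6 + 318091/46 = 6916.10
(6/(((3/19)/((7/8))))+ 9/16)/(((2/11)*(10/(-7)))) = -41657/320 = -130.18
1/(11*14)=1/154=0.01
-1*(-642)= 642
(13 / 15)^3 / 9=2197 / 30375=0.07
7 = 7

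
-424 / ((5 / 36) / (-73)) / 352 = 34821 / 55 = 633.11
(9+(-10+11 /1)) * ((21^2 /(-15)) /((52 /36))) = -2646 /13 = -203.54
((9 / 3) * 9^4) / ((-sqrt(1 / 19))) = -19683 * sqrt(19) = -85796.21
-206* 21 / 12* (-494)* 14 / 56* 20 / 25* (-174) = -30987138 / 5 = -6197427.60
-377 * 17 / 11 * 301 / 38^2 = -1929109 / 15884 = -121.45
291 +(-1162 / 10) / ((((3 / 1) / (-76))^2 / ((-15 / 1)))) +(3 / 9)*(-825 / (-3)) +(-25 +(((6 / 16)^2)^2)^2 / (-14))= 788478920995613 / 704643072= 1118976.33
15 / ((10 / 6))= 9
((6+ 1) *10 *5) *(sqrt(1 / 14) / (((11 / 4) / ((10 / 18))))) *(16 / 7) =43.19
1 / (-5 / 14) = -14 / 5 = -2.80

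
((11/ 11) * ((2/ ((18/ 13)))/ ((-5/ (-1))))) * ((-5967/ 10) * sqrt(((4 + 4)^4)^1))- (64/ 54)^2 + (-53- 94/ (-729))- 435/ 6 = -135583013/ 12150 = -11159.10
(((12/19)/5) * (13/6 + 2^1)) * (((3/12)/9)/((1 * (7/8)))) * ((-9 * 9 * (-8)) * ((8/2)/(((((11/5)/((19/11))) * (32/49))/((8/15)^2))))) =14.81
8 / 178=4 / 89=0.04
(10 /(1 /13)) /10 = 13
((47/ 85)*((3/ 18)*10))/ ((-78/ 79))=-3713/ 3978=-0.93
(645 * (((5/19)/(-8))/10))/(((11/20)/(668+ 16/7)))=-3782925/1463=-2585.73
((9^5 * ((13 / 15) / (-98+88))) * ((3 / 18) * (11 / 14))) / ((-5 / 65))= 12196899 / 1400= 8712.07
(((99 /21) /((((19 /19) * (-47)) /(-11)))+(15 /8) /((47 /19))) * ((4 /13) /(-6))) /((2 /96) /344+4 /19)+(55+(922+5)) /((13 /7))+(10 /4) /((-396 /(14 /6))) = 528.30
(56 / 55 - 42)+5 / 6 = -13249 / 330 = -40.15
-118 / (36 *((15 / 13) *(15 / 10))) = -767 / 405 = -1.89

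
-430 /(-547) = 430 /547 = 0.79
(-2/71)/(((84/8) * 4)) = -0.00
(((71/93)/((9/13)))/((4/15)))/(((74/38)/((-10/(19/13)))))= -299975/20646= -14.53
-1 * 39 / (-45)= 13 / 15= 0.87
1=1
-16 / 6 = -8 / 3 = -2.67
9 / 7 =1.29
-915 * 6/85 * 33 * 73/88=-120231/68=-1768.10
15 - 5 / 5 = 14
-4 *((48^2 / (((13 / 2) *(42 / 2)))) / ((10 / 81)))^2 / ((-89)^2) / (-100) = 3869835264 / 40996125625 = 0.09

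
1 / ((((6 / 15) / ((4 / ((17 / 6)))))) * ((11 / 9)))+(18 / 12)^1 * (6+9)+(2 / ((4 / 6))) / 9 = 28859 / 1122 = 25.72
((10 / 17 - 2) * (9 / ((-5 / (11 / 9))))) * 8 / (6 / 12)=4224 / 85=49.69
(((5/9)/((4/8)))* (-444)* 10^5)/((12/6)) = -74000000/3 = -24666666.67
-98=-98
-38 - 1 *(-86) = 48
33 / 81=0.41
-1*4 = -4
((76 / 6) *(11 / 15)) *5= 418 / 9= 46.44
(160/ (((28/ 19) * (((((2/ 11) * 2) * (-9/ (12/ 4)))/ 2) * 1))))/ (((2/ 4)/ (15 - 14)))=-398.10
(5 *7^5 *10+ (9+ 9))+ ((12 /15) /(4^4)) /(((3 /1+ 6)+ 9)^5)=508138393927681 /604661760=840368.00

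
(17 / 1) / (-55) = -17 / 55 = -0.31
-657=-657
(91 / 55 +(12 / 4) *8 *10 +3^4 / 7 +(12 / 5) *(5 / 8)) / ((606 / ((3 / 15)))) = 0.08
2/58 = 1/29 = 0.03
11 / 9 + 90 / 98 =944 / 441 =2.14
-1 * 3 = -3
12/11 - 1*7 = -65/11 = -5.91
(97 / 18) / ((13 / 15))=485 / 78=6.22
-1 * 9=-9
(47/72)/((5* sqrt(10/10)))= 47/360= 0.13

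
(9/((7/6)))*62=3348/7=478.29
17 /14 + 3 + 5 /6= 5.05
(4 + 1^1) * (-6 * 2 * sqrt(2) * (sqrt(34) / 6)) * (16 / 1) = -320 * sqrt(17) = -1319.39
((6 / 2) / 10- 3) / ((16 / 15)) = -81 / 32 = -2.53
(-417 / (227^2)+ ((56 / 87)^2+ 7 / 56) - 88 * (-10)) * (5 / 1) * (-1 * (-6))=13737097297045 / 520030668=26415.94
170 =170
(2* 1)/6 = 1/3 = 0.33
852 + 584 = 1436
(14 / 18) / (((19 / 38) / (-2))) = -28 / 9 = -3.11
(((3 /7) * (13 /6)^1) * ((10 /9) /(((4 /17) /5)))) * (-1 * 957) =-1762475 /84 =-20981.85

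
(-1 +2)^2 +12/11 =23/11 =2.09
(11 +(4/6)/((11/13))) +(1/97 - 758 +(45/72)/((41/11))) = -783282121/1049928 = -746.03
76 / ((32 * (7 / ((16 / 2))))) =19 / 7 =2.71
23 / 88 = 0.26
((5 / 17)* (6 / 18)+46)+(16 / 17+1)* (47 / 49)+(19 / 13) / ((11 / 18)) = 17993494 / 357357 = 50.35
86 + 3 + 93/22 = 2051/22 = 93.23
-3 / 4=-0.75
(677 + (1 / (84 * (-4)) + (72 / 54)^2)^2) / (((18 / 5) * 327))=3455379245 / 5980552704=0.58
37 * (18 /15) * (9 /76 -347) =-2926293 /190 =-15401.54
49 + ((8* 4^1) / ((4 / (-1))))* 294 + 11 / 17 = -39140 / 17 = -2302.35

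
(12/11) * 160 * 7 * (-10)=-12218.18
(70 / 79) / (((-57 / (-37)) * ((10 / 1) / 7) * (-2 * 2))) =-0.10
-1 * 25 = -25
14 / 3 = 4.67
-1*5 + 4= -1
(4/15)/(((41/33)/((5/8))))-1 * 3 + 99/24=413/328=1.26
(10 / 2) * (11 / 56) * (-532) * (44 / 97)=-22990 / 97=-237.01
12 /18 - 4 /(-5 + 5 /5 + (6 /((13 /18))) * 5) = 205 /366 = 0.56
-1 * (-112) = 112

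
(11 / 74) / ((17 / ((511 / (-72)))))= -5621 / 90576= -0.06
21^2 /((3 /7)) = 1029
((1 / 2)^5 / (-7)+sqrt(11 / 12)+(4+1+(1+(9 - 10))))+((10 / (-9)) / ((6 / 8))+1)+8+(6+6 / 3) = sqrt(33) / 6+124069 / 6048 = 21.47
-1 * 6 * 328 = -1968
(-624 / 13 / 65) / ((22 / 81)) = -1944 / 715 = -2.72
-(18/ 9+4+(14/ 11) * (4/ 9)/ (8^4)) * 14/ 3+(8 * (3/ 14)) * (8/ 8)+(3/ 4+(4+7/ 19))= -214055605/ 10112256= -21.17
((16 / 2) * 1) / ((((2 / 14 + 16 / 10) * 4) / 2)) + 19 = 1299 / 61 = 21.30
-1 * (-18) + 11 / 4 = 83 / 4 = 20.75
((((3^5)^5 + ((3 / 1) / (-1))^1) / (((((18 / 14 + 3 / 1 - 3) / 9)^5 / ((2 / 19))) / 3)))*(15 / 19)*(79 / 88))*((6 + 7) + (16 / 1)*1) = 367027985232493439400 / 3971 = 92427092730418896.85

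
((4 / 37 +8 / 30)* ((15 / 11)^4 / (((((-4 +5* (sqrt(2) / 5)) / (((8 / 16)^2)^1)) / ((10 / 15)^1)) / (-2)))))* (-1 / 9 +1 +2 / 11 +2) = 3952000* sqrt(2) / 41712209 +15808000 / 41712209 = 0.51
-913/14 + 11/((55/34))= -4089/70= -58.41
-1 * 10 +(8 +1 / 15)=-1.93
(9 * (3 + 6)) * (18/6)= 243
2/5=0.40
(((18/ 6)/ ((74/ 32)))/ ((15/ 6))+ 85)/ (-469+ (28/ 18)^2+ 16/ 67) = -85860567/ 468204475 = -0.18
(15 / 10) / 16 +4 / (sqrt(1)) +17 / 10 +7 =2047 / 160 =12.79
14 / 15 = 0.93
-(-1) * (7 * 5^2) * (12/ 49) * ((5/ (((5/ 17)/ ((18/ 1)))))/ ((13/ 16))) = 16140.66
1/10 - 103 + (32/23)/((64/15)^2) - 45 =-2175963/14720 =-147.82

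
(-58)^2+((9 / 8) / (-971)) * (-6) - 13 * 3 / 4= 6513967 / 1942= 3354.26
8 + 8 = 16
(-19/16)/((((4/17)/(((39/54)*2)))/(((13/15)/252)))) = -54587/2177280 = -0.03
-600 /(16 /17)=-1275 /2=-637.50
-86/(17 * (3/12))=-20.24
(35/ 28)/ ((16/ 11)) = 55/ 64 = 0.86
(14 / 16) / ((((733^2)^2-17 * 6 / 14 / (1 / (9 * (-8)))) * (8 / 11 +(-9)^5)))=-539 / 10500350832057523112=-0.00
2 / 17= 0.12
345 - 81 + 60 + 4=328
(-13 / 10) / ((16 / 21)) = -273 / 160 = -1.71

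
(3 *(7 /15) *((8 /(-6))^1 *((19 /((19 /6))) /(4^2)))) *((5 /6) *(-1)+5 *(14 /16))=-119 /48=-2.48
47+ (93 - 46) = 94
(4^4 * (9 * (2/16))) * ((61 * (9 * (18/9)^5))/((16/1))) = 316224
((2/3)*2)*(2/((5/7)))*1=56/15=3.73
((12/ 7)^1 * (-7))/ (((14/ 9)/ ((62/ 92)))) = -837/ 161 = -5.20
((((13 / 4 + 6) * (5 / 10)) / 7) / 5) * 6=111 / 140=0.79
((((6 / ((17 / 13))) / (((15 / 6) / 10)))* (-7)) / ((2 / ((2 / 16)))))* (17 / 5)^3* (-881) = 69508257 / 250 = 278033.03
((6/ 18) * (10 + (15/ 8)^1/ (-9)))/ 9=235/ 648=0.36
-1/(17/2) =-2/17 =-0.12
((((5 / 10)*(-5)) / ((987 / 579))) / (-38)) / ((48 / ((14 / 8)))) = 965 / 685824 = 0.00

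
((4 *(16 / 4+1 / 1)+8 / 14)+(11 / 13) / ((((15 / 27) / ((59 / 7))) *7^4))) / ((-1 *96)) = -7493067 / 34958560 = -0.21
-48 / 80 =-3 / 5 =-0.60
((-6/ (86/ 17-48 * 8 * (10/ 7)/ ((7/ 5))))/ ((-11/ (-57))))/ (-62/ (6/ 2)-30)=-22491/ 14176184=-0.00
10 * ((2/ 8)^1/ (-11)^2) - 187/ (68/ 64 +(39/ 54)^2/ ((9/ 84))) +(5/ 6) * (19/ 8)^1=-3954910963/ 133926672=-29.53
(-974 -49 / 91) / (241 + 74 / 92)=-582774 / 144599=-4.03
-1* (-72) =72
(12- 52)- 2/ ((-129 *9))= -46438/ 1161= -40.00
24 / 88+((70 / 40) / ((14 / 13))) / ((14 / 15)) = 2481 / 1232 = 2.01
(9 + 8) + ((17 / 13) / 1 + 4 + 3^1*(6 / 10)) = 1567 / 65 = 24.11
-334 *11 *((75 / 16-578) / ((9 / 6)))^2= -154572397573 / 288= -536709713.80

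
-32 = -32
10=10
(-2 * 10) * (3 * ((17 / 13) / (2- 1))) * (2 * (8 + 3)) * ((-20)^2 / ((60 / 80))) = -11968000 / 13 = -920615.38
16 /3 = 5.33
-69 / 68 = -1.01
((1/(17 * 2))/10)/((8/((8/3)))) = 0.00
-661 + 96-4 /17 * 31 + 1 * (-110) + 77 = -10290 /17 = -605.29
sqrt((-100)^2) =100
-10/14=-5/7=-0.71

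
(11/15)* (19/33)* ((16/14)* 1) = 152/315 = 0.48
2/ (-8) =-1/ 4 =-0.25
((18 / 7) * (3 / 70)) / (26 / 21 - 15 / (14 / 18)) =-81 / 13265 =-0.01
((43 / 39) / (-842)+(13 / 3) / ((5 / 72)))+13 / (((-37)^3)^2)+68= 54932615500776319 / 421266619093710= 130.40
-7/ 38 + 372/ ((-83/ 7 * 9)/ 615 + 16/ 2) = 20206543/ 426778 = 47.35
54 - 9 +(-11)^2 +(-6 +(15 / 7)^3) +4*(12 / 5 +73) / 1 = 808519 / 1715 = 471.44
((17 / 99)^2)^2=83521 / 96059601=0.00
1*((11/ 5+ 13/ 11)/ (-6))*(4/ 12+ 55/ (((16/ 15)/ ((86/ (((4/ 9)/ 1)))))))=-29693567/ 5280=-5623.78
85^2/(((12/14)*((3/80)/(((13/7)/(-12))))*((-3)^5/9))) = 1288.41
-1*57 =-57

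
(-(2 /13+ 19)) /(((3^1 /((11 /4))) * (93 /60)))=-4565 /403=-11.33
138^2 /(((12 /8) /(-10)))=-126960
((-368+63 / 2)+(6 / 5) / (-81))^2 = 8255357881 / 72900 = 113242.22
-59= -59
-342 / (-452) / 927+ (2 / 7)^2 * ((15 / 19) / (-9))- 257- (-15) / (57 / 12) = -16504072211 / 65015454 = -253.85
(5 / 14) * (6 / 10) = 3 / 14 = 0.21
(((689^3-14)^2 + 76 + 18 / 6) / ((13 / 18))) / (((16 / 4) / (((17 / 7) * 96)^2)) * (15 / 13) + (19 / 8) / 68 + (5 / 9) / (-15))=-3846709336823645098807296 / 52603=-73127185461354772518.82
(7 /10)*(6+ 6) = 42 /5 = 8.40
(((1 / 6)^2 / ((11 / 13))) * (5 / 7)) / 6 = 65 / 16632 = 0.00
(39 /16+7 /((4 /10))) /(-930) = -319 /14880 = -0.02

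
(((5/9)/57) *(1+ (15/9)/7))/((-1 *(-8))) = 0.00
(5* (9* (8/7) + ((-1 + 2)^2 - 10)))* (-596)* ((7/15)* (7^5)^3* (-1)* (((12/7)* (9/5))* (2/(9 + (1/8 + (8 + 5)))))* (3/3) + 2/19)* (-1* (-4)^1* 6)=2229592222528212659904/39235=56826614566795276.15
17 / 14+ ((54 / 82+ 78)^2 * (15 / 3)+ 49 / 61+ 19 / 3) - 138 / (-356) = 5930499011357 / 191649129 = 30944.57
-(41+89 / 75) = -3164 / 75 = -42.19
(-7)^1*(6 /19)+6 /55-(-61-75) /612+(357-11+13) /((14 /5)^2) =43.91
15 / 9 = 5 / 3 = 1.67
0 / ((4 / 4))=0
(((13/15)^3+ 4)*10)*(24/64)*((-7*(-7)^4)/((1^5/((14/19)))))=-215992.56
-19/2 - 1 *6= -31/2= -15.50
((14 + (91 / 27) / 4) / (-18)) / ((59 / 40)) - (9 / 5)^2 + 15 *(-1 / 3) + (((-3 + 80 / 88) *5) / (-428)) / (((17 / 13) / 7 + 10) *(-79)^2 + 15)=-28640809432301149 / 3254991544767600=-8.80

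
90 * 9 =810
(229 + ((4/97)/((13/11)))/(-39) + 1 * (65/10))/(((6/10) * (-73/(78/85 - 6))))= 27.33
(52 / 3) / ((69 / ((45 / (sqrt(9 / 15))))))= 260 * sqrt(15) / 69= 14.59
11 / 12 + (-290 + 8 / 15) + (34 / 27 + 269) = -9877 / 540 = -18.29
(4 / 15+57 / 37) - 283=-156062 / 555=-281.19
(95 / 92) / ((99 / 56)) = 1330 / 2277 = 0.58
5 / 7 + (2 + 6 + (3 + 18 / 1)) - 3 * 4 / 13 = 2620 / 91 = 28.79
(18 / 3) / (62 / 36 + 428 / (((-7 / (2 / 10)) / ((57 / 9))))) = -3780 / 47707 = -0.08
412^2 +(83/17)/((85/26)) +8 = 245293798/1445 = 169753.49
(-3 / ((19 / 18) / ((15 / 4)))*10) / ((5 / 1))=-405 / 19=-21.32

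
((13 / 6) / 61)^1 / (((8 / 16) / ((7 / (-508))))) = -91 / 92964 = -0.00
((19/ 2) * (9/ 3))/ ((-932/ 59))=-3363/ 1864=-1.80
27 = 27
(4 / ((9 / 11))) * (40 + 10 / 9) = 16280 / 81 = 200.99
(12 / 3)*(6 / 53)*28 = 672 / 53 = 12.68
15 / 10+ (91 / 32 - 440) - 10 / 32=-13951 / 32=-435.97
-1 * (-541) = 541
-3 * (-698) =2094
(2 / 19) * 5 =10 / 19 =0.53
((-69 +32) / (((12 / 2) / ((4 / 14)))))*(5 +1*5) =-370 / 21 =-17.62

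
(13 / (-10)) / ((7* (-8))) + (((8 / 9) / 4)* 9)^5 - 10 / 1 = 12333 / 560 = 22.02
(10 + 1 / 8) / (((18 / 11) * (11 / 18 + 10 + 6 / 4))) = 891 / 1744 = 0.51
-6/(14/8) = -24/7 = -3.43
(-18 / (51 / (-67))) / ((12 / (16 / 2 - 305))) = -19899 / 34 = -585.26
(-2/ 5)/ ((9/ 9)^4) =-2/ 5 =-0.40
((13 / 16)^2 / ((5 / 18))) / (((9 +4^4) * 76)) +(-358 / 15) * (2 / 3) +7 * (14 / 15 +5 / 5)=-275823751 / 116006400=-2.38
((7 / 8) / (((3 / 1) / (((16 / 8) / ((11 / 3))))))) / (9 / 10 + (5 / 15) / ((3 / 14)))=0.06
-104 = -104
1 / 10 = 0.10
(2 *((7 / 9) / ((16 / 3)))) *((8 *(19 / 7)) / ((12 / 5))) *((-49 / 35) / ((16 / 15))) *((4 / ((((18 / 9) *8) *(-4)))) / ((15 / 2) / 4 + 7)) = 665 / 27264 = 0.02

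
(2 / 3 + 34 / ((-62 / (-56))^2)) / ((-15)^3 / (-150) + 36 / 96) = 655120 / 527589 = 1.24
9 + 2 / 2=10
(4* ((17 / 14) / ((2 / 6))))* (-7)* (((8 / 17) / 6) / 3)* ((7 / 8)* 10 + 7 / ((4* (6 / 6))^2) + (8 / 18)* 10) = -1963 / 54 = -36.35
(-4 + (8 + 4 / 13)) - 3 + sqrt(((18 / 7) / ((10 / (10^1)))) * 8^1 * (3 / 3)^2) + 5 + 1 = 12 * sqrt(7) / 7 + 95 / 13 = 11.84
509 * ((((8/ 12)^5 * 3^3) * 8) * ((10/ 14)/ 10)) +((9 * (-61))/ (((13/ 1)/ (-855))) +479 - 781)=30171523/ 819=36839.47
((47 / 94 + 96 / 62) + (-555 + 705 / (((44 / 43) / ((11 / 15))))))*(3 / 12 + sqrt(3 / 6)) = -5915*sqrt(2) / 248- 5915 / 496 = -45.66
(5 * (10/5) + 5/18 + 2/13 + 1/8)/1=9881/936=10.56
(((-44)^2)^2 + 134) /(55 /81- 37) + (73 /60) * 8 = -2276834959 /22065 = -103187.63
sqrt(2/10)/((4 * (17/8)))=2 * sqrt(5)/85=0.05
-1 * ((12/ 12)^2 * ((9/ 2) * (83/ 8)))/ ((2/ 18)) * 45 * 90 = -13614075/ 8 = -1701759.38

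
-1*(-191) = 191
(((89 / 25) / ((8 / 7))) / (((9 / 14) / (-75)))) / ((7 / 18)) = -1869 / 2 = -934.50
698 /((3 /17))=11866 /3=3955.33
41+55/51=2146/51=42.08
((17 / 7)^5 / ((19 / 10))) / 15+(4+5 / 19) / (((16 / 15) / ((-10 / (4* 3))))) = -11231677 / 30655968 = -0.37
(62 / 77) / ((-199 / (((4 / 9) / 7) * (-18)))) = 496 / 107261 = 0.00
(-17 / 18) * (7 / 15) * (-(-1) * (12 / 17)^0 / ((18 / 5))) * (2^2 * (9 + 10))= -2261 / 243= -9.30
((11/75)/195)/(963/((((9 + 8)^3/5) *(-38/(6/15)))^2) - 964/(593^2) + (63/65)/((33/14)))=370762231367955361/201342276197570479275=0.00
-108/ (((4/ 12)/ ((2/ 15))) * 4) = -10.80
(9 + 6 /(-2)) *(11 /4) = 33 /2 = 16.50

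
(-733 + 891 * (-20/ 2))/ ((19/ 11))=-106073/ 19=-5582.79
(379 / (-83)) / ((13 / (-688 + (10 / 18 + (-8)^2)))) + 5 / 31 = 65972194 / 301041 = 219.15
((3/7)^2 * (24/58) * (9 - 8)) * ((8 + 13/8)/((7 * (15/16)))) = 0.11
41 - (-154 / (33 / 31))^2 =-187987 / 9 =-20887.44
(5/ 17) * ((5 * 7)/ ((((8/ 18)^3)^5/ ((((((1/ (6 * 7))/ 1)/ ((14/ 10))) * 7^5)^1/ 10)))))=4119538401327102075/ 73014444032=56420869.27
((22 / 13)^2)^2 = 234256 / 28561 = 8.20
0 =0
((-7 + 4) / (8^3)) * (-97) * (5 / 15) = 97 / 512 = 0.19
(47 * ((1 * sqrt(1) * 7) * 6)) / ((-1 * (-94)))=21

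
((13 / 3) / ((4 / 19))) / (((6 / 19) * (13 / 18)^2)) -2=3197 / 26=122.96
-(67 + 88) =-155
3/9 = 1/3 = 0.33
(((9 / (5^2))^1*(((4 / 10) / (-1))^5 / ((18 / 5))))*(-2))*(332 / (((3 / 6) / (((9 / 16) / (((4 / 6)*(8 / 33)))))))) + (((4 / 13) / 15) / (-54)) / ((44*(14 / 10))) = 11992350761 / 2533781250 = 4.73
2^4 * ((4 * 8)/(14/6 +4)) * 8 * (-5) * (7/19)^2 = -438.92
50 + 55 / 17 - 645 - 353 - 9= -16214 / 17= -953.76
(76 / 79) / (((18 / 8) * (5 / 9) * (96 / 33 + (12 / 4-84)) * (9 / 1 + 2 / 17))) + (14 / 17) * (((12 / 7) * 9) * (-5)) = -56800623416 / 894068675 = -63.53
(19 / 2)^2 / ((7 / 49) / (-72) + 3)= 45486 / 1511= 30.10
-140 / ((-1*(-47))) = -140 / 47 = -2.98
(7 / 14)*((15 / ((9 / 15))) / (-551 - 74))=-1 / 50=-0.02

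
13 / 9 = 1.44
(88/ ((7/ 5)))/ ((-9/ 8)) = -3520/ 63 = -55.87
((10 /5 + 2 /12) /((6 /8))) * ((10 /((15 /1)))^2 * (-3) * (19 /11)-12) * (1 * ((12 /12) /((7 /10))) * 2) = -245440 /2079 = -118.06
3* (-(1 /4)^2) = -3 /16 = -0.19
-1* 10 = -10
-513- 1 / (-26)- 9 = -13571 / 26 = -521.96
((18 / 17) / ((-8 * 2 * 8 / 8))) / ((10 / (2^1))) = -9 / 680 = -0.01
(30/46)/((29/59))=885/667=1.33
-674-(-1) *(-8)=-682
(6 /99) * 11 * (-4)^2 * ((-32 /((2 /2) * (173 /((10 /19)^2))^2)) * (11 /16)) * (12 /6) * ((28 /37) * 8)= -3153920000 /432941870199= -0.01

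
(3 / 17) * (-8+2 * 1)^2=108 / 17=6.35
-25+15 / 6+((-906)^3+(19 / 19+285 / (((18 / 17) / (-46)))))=-4462138915 / 6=-743689819.17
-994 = -994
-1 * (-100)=100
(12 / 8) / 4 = 3 / 8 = 0.38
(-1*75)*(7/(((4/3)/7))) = -11025/4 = -2756.25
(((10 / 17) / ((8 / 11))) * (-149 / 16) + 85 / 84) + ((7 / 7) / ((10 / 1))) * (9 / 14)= -737531 / 114240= -6.46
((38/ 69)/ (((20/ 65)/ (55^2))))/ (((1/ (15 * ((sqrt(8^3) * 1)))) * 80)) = 747175 * sqrt(2)/ 46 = 22970.98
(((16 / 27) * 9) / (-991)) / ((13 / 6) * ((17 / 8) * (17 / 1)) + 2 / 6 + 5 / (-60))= -256 / 3735079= -0.00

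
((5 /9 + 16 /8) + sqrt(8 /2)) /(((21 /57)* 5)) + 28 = 9599 /315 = 30.47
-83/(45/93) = -2573/15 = -171.53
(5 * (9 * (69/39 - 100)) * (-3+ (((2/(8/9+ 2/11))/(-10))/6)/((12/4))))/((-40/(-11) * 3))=134471931/110240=1219.81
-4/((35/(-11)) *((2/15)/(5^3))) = 8250/7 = 1178.57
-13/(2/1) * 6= -39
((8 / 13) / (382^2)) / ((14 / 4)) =0.00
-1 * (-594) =594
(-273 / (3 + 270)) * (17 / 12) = -17 / 12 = -1.42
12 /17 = 0.71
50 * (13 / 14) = 46.43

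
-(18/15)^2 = -36/25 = -1.44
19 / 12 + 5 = 79 / 12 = 6.58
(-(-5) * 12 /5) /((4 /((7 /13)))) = 21 /13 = 1.62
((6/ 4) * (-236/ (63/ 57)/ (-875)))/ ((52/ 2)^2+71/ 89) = 199538/ 368939375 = 0.00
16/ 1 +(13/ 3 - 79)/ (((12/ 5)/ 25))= -6856/ 9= -761.78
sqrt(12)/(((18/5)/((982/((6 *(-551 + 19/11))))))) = -27005 *sqrt(3)/163134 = -0.29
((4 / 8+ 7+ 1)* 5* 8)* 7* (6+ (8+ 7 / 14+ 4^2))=72590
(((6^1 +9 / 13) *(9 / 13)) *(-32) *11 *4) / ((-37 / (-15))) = -2644.64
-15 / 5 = -3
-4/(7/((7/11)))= -4/11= -0.36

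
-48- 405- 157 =-610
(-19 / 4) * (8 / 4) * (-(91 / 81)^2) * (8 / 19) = 33124 / 6561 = 5.05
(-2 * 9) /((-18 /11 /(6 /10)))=33 /5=6.60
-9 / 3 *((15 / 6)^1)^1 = -15 / 2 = -7.50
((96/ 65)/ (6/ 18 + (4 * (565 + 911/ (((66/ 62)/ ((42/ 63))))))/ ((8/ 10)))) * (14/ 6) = 11088/ 18268835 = 0.00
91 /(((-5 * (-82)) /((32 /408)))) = 182 /10455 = 0.02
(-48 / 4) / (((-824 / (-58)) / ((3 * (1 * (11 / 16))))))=-2871 / 1648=-1.74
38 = 38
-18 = -18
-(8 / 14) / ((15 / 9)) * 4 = -48 / 35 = -1.37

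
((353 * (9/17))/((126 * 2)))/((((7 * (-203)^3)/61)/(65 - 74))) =193797/27873602764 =0.00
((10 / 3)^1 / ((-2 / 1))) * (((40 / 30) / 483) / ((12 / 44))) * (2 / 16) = -0.00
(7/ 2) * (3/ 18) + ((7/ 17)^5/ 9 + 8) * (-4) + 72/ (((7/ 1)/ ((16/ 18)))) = -7971539725/ 357803964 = -22.28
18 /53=0.34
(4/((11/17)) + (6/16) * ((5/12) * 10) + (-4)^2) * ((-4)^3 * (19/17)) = -317604/187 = -1698.42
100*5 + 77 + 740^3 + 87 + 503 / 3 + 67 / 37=44979956516 / 111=405224833.48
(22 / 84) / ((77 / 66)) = 11 / 49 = 0.22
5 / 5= 1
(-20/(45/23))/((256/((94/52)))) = -0.07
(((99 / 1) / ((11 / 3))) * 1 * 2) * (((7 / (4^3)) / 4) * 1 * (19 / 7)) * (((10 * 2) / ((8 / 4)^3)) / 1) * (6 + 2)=2565 / 32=80.16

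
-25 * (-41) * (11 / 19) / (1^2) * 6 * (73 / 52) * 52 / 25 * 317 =62619546 / 19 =3295765.58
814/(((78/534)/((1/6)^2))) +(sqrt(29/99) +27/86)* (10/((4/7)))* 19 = 665* sqrt(319)/66 +5215913/20124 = 439.15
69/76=0.91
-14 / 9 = -1.56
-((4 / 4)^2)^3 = -1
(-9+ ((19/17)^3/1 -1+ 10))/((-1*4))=-6859/19652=-0.35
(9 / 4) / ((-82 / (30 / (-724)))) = 135 / 118736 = 0.00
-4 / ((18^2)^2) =-1 / 26244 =-0.00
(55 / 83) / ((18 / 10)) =275 / 747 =0.37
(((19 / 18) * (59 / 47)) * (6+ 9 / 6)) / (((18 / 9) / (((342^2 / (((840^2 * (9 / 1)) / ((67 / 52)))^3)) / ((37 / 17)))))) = 2069122217251 / 927703264337661630873600000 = 0.00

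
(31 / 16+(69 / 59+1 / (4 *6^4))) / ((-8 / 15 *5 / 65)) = -61772815 / 815616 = -75.74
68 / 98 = 34 / 49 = 0.69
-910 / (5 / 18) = -3276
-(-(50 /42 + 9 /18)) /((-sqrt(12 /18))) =-2.07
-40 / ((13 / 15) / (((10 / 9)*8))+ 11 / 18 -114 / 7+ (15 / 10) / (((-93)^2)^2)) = 2792727504000 / 1087565110309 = 2.57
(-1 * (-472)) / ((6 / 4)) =944 / 3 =314.67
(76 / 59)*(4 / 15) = 304 / 885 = 0.34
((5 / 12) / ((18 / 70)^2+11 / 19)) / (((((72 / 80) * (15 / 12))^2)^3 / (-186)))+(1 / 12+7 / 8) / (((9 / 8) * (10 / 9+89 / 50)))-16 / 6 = -319906217045482 / 5190375390687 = -61.63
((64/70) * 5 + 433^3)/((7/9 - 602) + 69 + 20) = -5114512719/32270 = -158491.25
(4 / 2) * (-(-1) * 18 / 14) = 18 / 7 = 2.57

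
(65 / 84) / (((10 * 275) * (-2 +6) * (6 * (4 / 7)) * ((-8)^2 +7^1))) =13 / 44985600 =0.00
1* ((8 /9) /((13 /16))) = 128 /117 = 1.09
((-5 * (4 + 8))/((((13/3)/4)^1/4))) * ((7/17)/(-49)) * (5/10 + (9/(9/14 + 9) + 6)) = 21408/1547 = 13.84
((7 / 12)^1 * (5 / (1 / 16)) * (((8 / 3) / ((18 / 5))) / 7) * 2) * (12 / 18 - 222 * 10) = -5326400 / 243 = -21919.34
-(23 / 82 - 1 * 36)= 2929 / 82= 35.72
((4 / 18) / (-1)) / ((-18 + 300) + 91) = -2 / 3357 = -0.00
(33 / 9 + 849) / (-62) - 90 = -9649 / 93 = -103.75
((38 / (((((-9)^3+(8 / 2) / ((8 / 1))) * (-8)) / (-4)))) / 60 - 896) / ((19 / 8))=-156656716 / 415245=-377.26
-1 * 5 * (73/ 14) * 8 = -1460/ 7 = -208.57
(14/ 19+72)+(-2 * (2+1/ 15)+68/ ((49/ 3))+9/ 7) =1034143/ 13965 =74.05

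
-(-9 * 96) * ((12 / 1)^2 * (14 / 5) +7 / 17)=29641248 / 85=348720.56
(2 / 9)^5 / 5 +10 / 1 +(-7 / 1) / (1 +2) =7.67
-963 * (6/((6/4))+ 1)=-4815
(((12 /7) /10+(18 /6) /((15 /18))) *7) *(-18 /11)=-216 /5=-43.20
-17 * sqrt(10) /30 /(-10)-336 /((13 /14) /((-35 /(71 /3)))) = 535.30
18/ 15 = 6/ 5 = 1.20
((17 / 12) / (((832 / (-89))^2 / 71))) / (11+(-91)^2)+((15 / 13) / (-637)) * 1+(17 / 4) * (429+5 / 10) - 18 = 6100018342358935 / 3375073787904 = 1807.37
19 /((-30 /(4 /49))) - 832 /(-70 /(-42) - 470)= 356234 /206535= 1.72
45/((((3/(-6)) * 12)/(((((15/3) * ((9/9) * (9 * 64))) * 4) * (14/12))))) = -100800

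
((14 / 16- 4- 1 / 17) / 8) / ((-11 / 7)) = 3031 / 11968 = 0.25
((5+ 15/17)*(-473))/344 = -275/34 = -8.09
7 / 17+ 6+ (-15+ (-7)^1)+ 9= -112 / 17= -6.59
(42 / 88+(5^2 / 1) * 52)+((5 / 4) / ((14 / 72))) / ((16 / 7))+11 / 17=3901379 / 2992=1303.94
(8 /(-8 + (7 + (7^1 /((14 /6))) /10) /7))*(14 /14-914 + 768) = 81200 /487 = 166.74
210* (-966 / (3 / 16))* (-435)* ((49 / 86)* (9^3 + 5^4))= 15612381489600 / 43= 363078639293.02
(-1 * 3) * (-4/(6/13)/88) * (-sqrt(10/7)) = -13 * sqrt(70)/308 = -0.35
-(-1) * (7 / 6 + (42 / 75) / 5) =959 / 750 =1.28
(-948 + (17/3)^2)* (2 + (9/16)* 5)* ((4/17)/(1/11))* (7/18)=-48872747/11016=-4436.52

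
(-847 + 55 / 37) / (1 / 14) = -437976 / 37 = -11837.19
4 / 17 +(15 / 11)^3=62699 / 22627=2.77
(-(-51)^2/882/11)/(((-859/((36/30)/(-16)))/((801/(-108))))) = 25721/148160320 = 0.00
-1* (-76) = 76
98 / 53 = 1.85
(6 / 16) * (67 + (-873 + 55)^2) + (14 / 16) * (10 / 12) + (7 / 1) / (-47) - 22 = 566087263 / 2256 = 250925.21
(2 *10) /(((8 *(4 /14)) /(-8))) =-70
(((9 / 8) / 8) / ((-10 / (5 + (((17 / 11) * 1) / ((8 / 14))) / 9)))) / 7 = -2099 / 197120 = -0.01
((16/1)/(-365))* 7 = -0.31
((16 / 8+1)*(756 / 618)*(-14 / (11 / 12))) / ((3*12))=-1764 / 1133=-1.56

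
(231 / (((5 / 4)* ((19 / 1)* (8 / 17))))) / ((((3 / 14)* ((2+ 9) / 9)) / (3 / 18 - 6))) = -17493 / 38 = -460.34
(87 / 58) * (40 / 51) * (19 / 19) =20 / 17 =1.18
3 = 3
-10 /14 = -5 /7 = -0.71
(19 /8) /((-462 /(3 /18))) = -19 /22176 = -0.00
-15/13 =-1.15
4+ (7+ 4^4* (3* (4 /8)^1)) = 395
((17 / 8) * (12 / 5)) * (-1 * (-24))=122.40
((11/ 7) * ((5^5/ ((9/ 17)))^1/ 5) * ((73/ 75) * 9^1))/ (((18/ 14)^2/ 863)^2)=87180666882925/ 19683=4429236746.58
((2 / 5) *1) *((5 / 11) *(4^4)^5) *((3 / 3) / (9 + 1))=1099511627776 / 55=19991120505.02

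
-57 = -57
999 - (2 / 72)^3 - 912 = 87.00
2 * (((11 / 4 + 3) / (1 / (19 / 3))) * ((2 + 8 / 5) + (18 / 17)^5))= 2549550207 / 7099285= 359.13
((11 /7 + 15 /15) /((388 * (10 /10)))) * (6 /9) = 3 /679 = 0.00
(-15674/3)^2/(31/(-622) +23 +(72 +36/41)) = 6265185386552/21994299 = 284854.97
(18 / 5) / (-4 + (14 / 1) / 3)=27 / 5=5.40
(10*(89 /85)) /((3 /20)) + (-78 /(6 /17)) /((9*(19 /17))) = 139051 /2907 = 47.83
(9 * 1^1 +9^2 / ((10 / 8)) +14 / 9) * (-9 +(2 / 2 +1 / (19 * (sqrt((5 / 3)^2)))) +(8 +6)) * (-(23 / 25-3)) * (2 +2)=134717648 / 35625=3781.55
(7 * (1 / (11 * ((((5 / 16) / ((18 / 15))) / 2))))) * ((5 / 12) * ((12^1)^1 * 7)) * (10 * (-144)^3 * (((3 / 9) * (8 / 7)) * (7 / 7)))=-21403533312 / 11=-1945775755.64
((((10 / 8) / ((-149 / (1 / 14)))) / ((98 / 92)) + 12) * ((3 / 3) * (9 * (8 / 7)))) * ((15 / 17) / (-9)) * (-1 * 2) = 147181260 / 6081733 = 24.20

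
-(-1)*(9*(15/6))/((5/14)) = 63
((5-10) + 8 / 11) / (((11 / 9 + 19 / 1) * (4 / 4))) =-423 / 2002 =-0.21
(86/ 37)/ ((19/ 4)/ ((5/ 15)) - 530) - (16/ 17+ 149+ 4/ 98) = -9536700037/ 63583723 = -149.99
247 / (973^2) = 247 / 946729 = 0.00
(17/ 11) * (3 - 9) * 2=-204/ 11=-18.55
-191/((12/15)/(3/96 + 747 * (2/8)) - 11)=5708035/328607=17.37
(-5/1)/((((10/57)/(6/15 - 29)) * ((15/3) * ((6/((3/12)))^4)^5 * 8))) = 2717/535998495712080489828109516800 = 0.00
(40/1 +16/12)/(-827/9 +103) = 93/25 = 3.72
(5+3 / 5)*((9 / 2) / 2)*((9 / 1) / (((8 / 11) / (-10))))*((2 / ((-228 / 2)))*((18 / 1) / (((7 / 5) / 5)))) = 66825 / 38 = 1758.55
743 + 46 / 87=64687 / 87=743.53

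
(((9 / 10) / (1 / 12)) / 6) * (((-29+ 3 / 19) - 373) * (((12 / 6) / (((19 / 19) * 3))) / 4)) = -4581 / 38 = -120.55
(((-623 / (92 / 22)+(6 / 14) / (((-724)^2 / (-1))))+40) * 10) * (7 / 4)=-1907.12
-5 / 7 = -0.71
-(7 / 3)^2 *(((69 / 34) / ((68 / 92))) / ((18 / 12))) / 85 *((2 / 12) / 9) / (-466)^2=-25921 / 2592536450040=-0.00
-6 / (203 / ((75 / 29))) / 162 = -25 / 52983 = -0.00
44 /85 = 0.52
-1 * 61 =-61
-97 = -97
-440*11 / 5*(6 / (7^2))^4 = -0.22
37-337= -300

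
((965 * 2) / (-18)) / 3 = -35.74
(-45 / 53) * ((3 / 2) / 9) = -15 / 106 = -0.14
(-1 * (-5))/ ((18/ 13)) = 65/ 18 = 3.61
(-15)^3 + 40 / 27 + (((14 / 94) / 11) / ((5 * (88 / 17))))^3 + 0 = -1072201773892930820707 / 317828927870784000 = -3373.52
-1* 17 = -17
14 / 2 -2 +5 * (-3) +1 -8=-17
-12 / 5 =-2.40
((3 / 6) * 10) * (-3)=-15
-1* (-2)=2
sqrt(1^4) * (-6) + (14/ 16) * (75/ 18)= -113/ 48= -2.35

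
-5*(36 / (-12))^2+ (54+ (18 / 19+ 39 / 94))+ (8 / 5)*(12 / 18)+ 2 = 13.43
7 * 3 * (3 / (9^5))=7 / 6561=0.00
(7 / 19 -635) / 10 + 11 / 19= -5974 / 95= -62.88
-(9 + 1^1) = -10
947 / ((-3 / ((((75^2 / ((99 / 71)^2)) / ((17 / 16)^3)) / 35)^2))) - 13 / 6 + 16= -12616801900605604078717 / 8415823490018406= -1499176.15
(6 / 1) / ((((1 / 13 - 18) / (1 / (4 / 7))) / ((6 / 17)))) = -819 / 3961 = -0.21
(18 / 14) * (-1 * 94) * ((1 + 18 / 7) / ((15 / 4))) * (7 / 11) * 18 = -101520 / 77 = -1318.44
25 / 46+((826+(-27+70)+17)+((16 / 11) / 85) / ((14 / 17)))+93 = 17348083 / 17710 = 979.56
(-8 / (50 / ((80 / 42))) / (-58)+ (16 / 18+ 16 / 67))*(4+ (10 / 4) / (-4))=260031 / 68005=3.82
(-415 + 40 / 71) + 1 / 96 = -2824729 / 6816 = -414.43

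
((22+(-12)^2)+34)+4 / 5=1004 / 5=200.80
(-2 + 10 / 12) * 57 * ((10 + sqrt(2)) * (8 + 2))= -6650 - 665 * sqrt(2)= -7590.45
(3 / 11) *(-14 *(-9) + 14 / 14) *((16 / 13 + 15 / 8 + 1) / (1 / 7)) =1138809 / 1144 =995.46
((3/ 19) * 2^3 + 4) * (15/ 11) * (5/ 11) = 7500/ 2299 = 3.26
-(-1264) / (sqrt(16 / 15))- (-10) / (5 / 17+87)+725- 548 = 131419 / 742+316* sqrt(15) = 1400.98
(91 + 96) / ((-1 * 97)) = -187 / 97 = -1.93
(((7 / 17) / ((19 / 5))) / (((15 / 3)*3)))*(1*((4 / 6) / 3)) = 14 / 8721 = 0.00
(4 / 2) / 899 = 2 / 899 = 0.00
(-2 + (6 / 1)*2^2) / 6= 11 / 3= 3.67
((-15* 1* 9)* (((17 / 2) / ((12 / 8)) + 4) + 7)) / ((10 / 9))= -2025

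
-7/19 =-0.37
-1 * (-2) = 2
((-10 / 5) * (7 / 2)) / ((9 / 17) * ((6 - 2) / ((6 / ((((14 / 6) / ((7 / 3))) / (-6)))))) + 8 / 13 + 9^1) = -1547 / 2112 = -0.73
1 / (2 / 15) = 15 / 2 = 7.50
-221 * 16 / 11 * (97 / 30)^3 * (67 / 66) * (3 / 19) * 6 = -27027898222 / 2586375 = -10450.11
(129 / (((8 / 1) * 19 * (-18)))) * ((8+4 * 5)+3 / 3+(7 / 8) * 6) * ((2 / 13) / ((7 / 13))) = -5891 / 12768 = -0.46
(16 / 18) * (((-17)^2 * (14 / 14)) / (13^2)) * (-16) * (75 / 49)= -924800 / 24843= -37.23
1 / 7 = 0.14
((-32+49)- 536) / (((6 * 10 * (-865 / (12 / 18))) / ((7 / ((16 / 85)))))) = 119 / 480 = 0.25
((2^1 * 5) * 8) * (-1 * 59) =-4720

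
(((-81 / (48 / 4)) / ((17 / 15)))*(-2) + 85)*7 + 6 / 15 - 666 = 2173 / 170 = 12.78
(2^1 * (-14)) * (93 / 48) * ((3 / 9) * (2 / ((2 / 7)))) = -1519 / 12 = -126.58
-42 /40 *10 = -10.50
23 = 23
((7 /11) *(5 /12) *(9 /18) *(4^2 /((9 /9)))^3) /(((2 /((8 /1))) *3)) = 71680 /99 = 724.04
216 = 216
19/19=1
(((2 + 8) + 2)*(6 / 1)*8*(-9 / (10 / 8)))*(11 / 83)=-228096 / 415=-549.63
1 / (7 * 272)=1 / 1904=0.00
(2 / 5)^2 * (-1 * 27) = -108 / 25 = -4.32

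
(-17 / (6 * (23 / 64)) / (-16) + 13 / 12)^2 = 21025 / 8464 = 2.48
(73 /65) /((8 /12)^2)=657 /260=2.53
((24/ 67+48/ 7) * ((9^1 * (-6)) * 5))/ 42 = -152280/ 3283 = -46.38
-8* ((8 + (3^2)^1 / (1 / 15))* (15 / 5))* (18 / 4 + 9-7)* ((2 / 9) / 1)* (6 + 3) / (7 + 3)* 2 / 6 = -7436 / 5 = -1487.20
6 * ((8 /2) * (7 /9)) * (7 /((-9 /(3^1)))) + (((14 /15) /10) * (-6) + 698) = 147124 /225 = 653.88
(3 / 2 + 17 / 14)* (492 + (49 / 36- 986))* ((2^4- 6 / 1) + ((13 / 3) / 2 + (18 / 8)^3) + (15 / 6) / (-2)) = -1443221095 / 48384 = -29828.48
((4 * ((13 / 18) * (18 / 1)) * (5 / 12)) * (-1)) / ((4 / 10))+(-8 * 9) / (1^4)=-757 / 6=-126.17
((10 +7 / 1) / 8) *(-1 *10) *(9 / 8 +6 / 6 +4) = -4165 / 32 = -130.16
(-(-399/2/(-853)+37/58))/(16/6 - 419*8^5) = 0.00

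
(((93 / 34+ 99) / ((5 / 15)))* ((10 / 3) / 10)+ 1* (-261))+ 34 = -4259 / 34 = -125.26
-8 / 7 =-1.14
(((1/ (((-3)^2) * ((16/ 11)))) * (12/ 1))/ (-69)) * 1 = -11/ 828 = -0.01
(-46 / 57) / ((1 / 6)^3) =-3312 / 19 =-174.32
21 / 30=7 / 10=0.70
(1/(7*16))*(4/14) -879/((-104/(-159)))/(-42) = 32.00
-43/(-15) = 43/15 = 2.87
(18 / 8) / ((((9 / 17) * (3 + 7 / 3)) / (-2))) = -51 / 32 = -1.59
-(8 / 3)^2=-64 / 9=-7.11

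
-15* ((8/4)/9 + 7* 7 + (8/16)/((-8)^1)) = -35395/48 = -737.40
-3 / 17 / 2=-3 / 34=-0.09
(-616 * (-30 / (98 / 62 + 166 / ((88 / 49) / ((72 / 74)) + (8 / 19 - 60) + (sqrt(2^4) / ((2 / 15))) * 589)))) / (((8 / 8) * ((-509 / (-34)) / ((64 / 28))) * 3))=219003327397888 / 370257001415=591.49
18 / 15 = 6 / 5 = 1.20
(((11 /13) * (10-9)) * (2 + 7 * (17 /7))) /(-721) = -209 /9373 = -0.02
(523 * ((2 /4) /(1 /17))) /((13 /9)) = 80019 /26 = 3077.65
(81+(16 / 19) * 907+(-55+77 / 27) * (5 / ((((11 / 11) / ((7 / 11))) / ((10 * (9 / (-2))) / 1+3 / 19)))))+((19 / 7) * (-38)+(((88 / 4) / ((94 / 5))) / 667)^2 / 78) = 250253656801257541 / 30585450526722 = 8182.11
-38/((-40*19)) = 1/20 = 0.05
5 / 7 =0.71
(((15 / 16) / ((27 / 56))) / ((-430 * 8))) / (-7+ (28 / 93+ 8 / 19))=4123 / 45791904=0.00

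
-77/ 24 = -3.21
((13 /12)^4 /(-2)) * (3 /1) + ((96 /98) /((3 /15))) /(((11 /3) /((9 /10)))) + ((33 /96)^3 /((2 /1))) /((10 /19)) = -7870595743 /9537454080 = -0.83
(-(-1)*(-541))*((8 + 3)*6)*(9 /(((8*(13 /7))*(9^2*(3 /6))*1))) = -41657 /78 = -534.06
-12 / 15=-4 / 5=-0.80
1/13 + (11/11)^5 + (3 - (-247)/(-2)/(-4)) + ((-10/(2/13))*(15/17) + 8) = -25461/1768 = -14.40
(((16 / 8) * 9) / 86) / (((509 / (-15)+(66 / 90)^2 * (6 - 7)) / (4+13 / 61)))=-520425 / 20343988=-0.03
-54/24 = -9/4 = -2.25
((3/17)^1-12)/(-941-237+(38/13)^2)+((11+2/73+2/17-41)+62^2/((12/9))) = 699789821151/245268758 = 2853.16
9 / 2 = 4.50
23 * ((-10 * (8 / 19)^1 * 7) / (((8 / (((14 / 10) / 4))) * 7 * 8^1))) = -161 / 304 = -0.53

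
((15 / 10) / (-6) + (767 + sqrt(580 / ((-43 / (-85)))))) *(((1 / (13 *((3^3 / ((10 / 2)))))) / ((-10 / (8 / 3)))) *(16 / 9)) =-5.41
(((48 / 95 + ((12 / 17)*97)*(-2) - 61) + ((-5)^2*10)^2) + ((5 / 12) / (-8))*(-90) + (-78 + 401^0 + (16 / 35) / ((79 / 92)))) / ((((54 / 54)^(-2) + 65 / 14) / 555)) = 98706531546339 / 16126744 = 6120673.31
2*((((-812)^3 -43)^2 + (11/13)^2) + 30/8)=193768394629773152335/338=573279274052583290.93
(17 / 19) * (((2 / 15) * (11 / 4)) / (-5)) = -187 / 2850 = -0.07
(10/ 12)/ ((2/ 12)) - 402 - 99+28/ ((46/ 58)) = -10596/ 23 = -460.70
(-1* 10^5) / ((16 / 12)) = -75000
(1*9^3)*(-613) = -446877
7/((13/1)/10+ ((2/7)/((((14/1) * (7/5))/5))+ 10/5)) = 24010/11569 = 2.08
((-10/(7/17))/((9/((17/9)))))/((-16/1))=1445/4536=0.32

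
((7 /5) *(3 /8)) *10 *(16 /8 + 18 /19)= 294 /19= 15.47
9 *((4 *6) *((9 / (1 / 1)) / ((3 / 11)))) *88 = 627264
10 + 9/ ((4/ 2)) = 14.50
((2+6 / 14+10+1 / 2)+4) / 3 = 79 / 14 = 5.64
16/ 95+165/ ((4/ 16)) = 62716/ 95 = 660.17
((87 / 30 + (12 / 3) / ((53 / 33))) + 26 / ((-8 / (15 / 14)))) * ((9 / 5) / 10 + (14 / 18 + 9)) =19.00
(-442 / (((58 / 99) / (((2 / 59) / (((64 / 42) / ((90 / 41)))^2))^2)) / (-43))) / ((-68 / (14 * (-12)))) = 396.61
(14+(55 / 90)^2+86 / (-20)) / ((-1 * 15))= -16319 / 24300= -0.67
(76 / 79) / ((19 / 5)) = 20 / 79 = 0.25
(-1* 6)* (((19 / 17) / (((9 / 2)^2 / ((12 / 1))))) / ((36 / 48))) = -2432 / 459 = -5.30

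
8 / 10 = 4 / 5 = 0.80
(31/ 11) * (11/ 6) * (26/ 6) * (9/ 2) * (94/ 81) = 18941/ 162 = 116.92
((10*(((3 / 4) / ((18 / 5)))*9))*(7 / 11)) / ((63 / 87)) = 725 / 44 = 16.48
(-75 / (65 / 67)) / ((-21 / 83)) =27805 / 91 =305.55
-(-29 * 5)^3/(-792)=-3048625/792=-3849.27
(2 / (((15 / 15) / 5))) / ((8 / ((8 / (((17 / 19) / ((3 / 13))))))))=570 / 221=2.58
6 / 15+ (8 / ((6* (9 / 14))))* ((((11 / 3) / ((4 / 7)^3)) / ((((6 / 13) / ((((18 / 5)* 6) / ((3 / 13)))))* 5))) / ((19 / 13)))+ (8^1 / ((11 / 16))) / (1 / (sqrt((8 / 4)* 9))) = 1180.86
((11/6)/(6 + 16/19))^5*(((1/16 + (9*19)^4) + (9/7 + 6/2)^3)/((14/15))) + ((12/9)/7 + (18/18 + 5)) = 1871251405515959908618679/1478849206947840000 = 1265342.94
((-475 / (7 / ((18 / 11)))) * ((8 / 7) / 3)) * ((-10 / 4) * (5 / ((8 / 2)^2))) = 35625 / 1078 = 33.05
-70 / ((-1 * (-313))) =-70 / 313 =-0.22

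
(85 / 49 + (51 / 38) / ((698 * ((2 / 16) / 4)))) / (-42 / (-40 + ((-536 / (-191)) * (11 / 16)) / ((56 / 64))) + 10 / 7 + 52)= 4915306594 / 149246483197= 0.03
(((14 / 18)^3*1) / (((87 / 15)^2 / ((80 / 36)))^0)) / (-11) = -0.04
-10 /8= -5 /4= -1.25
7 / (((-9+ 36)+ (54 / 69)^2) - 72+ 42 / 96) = -59248 / 371993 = -0.16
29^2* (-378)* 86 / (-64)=6834807 / 16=427175.44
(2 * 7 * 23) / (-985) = -322 / 985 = -0.33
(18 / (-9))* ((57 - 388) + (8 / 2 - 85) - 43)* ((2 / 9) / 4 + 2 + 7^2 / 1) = 418145 / 9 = 46460.56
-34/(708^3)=-17/177447456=-0.00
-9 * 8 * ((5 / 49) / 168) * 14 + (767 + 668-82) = 66267 / 49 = 1352.39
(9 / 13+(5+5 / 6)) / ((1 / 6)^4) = 109944 / 13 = 8457.23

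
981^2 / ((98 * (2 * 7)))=962361 / 1372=701.43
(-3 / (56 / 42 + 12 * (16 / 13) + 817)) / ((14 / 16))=-936 / 227437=-0.00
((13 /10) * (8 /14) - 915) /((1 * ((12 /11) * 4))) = -351989 /1680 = -209.52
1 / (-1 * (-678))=1 / 678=0.00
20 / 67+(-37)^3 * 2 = -6787482 / 67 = -101305.70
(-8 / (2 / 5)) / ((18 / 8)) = -80 / 9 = -8.89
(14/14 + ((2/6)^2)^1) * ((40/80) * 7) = 35/9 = 3.89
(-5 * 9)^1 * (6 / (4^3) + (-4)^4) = -368775 / 32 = -11524.22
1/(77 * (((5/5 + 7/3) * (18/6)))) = 1/770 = 0.00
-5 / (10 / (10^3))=-500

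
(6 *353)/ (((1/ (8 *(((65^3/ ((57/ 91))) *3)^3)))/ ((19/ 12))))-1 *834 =22038350379256851554386426/ 361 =61048061992401250843175.70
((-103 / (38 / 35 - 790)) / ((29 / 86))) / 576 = 155015 / 230615424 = 0.00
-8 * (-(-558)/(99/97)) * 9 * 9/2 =-1948536/11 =-177139.64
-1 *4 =-4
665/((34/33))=21945/34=645.44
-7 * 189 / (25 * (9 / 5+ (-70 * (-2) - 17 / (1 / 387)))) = 189 / 22990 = 0.01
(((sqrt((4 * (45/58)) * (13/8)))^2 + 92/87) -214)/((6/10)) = -361745/1044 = -346.50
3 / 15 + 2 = 11 / 5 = 2.20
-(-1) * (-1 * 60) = -60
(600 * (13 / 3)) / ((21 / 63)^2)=23400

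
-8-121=-129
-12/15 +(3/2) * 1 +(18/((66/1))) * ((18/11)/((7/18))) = 15649/8470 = 1.85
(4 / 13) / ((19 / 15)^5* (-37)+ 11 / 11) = -759375 / 295282936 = -0.00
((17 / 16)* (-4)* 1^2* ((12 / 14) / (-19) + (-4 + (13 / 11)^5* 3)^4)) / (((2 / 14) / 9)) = -989605047152403942016631607 / 51128999614874560699276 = -19355.06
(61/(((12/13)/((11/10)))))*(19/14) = 165737/1680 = 98.65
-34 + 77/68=-2235/68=-32.87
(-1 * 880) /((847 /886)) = -920.52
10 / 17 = 0.59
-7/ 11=-0.64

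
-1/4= -0.25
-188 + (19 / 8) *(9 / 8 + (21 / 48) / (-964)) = -22868141 / 123392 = -185.33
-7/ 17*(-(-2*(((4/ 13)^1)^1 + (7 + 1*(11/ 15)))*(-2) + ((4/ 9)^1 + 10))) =174482/ 9945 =17.54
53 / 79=0.67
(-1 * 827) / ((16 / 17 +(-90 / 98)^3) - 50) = 1654027291 / 99668391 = 16.60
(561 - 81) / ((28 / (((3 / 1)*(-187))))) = -67320 / 7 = -9617.14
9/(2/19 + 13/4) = 228/85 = 2.68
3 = 3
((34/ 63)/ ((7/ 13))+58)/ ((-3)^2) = 6.56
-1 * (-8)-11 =-3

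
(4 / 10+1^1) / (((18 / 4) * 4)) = 7 / 90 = 0.08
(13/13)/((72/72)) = 1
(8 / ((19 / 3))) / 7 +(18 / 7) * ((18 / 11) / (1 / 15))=92604 / 1463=63.30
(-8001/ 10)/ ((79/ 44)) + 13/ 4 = -698953/ 1580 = -442.38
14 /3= 4.67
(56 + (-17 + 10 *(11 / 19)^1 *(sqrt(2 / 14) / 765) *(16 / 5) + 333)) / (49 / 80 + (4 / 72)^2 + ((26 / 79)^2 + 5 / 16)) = 158171904 *sqrt(7) / 47383611947 + 7522152480 / 20956927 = 358.94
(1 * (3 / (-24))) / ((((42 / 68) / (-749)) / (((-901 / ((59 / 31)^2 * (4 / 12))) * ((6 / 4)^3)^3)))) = -31000747812597 / 7129088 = -4348487.19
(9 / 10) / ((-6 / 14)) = -21 / 10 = -2.10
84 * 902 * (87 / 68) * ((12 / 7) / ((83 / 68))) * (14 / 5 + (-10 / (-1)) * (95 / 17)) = 7989465.19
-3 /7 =-0.43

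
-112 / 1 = -112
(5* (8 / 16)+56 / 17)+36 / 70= 7507 / 1190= 6.31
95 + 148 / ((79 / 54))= 15497 / 79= 196.16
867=867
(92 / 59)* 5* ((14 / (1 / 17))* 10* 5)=92779.66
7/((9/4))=28/9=3.11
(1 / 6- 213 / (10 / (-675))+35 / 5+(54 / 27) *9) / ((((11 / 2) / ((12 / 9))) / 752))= 23630848 / 9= 2625649.78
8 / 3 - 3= -1 / 3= -0.33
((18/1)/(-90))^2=1/25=0.04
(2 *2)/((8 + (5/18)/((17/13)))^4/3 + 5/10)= 105212405952/39894511049305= 0.00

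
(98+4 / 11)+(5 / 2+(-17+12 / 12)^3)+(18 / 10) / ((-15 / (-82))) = -2191913 / 550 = -3985.30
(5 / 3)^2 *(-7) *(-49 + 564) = -10013.89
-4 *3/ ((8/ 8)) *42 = -504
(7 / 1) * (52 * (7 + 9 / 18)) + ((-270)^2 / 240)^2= 1519905 / 16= 94994.06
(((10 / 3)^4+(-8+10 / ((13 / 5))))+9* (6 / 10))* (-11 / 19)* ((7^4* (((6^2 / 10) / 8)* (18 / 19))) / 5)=-17340432571 / 1173250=-14779.83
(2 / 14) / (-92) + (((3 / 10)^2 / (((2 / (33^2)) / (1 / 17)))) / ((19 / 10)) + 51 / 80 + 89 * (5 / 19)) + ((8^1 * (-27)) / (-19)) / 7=113151217 / 4160240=27.20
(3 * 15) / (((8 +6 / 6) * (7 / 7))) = 5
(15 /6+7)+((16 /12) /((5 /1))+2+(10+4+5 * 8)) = 1973 /30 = 65.77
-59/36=-1.64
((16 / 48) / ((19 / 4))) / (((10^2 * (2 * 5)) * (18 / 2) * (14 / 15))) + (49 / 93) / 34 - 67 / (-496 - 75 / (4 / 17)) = 20093502143 / 205583912100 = 0.10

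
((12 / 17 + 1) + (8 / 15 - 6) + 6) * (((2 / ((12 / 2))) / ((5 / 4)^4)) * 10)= 292352 / 95625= 3.06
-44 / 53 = -0.83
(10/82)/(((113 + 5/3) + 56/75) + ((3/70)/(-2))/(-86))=903000/854591413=0.00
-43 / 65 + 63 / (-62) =-6761 / 4030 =-1.68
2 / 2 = 1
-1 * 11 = -11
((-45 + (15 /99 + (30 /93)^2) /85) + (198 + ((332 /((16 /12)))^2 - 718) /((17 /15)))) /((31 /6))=58469007638 /5570917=10495.40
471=471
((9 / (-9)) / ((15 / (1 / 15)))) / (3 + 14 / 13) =-13 / 11925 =-0.00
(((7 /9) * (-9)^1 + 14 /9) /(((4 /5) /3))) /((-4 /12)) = 61.25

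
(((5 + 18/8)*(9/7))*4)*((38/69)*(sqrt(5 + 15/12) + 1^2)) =1653/23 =71.87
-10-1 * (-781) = 771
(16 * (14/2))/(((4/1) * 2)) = 14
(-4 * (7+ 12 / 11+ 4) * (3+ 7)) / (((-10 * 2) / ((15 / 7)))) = 570 / 11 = 51.82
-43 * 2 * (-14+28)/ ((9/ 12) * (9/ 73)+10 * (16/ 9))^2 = -3.77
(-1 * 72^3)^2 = 139314069504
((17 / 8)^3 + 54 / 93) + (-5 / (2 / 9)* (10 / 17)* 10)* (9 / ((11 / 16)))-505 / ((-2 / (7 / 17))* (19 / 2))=-96516972273 / 56393216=-1711.50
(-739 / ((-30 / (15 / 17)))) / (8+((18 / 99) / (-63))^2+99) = 354904011 / 1747145998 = 0.20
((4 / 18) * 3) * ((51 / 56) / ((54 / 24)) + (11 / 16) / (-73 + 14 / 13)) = 11287 / 42840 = 0.26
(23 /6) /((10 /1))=23 /60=0.38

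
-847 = -847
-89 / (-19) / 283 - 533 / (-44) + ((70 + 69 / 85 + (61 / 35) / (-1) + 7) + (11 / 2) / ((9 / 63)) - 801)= -94921243867 / 140769860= -674.30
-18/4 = -9/2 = -4.50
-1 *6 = -6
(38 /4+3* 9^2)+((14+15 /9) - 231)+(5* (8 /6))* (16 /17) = 43.44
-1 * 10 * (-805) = 8050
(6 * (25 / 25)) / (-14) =-3 / 7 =-0.43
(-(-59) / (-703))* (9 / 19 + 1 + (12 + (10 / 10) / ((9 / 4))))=-140420 / 120213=-1.17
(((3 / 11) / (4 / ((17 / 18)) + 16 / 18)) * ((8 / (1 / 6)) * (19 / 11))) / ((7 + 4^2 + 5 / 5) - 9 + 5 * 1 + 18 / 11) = 1539 / 7546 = 0.20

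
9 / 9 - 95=-94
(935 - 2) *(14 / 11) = 13062 / 11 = 1187.45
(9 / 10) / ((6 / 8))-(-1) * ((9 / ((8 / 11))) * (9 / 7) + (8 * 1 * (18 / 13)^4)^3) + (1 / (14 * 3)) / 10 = 99572990099481087691 / 3914078300576808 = 25439.70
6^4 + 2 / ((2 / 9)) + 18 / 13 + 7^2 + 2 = 17646 / 13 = 1357.38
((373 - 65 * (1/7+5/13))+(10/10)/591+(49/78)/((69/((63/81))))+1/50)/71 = 4.77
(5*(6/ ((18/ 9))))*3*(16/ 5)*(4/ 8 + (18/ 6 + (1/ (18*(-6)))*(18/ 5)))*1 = 2496/ 5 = 499.20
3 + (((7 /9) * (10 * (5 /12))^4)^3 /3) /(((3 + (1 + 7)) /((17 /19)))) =347557668595904192039 /994970200485888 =349314.65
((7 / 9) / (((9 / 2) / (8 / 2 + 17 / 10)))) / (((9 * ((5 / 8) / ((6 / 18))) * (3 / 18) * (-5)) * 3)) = -2128 / 91125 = -0.02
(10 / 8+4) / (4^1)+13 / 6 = 167 / 48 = 3.48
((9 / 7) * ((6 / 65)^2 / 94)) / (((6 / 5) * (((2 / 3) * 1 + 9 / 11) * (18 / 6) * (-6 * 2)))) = -0.00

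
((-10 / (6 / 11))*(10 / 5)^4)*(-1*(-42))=-12320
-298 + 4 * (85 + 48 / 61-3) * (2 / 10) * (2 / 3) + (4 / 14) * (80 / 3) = -315418 / 1281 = -246.23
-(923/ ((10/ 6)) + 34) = -2939/ 5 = -587.80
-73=-73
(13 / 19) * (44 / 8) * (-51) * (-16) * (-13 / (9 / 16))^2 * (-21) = -5889787904 / 171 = -34443204.12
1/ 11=0.09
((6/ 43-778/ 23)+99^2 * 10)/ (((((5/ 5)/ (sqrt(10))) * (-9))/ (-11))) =1065884314 * sqrt(10)/ 8901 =378679.04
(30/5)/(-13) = -6/13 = -0.46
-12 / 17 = -0.71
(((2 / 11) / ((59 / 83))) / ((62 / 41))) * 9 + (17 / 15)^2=12705466 / 4526775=2.81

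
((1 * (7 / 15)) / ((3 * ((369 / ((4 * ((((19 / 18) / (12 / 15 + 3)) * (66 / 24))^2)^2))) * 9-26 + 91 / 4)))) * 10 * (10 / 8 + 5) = 457531250 / 114594579837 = 0.00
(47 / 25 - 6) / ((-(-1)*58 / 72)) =-3708 / 725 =-5.11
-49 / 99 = -0.49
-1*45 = -45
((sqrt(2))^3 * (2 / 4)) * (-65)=-65 * sqrt(2)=-91.92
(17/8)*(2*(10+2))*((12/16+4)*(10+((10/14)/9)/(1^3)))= 2441.73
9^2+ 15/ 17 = 1392/ 17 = 81.88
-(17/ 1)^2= -289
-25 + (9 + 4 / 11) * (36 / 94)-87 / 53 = -631742 / 27401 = -23.06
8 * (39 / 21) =104 / 7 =14.86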